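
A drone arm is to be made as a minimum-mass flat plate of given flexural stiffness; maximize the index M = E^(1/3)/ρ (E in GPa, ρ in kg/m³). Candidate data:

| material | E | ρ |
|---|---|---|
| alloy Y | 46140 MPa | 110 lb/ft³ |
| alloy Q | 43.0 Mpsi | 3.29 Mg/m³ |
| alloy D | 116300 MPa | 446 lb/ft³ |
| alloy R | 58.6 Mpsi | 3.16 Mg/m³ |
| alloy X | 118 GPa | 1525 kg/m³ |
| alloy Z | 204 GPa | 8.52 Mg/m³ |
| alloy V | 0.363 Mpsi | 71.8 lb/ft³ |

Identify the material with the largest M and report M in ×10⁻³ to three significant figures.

alloy X, M = 3.22×10⁻³

Normalizing units and computing the index:
  alloy Y: E = 46.14 GPa, ρ = 1762 kg/m³
  alloy Q: E = 296.5 GPa, ρ = 3290 kg/m³
  alloy D: E = 116.3 GPa, ρ = 7144 kg/m³
  alloy R: E = 404.0 GPa, ρ = 3160 kg/m³
  alloy X: E = 118.0 GPa, ρ = 1525 kg/m³
  alloy Z: E = 204.0 GPa, ρ = 8520 kg/m³
  alloy V: E = 2.503 GPa, ρ = 1150 kg/m³
  alloy X: M = 3.22×10⁻³
  alloy R: M = 2.34×10⁻³
  alloy Y: M = 2.04×10⁻³
  alloy Q: M = 2.03×10⁻³
  alloy V: M = 1.18×10⁻³
  alloy Z: M = 0.691×10⁻³
  alloy D: M = 0.683×10⁻³
Alloy X has the largest M.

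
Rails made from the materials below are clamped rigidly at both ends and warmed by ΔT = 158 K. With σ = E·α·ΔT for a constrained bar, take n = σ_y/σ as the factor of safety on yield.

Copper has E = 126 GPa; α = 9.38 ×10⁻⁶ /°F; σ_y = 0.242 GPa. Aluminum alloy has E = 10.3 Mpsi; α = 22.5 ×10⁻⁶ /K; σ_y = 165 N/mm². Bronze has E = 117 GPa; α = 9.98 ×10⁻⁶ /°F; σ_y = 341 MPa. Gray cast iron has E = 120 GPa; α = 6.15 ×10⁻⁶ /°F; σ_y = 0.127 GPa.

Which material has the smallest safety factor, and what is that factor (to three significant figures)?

gray cast iron, n = 0.605

In consistent units (E in GPa, α in ×10⁻⁶/K, σ_y in MPa):
  copper: E = 126.0, α = 16.9, σ_y = 242.0 → σ = 336 MPa, n = 0.720
  aluminum alloy: E = 71.02, α = 22.5, σ_y = 165.0 → σ = 252 MPa, n = 0.654
  bronze: E = 117.0, α = 18.0, σ_y = 341.0 → σ = 332 MPa, n = 1.03
  gray cast iron: E = 120.0, α = 11.1, σ_y = 127.0 → σ = 210 MPa, n = 0.605
The minimum is gray cast iron at n = 0.605.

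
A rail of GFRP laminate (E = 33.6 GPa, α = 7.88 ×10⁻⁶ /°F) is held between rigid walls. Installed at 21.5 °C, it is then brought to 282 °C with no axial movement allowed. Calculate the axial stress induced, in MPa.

α = 7.88×10⁻⁶/°F × 9/5 = 14.2×10⁻⁶/K.
ΔT = 260.5 K. Constrained thermal stress σ = E·α·ΔT = 33.60×10³ MPa × 14.2×10⁻⁶ × 260.5 = 124 MPa (compressive).

124 MPa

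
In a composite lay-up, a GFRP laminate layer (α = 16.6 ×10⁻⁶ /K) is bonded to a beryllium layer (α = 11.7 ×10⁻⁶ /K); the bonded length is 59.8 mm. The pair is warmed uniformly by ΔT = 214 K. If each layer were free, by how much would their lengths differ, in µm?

Δα = |16.6 − 11.7|×10⁻⁶/K = 4.90×10⁻⁶/K.
ΔL_mismatch = Δα·L·ΔT = 4.90×10⁻⁶ × 59.8 mm × 214.0 K = 62.7 µm.

62.7 µm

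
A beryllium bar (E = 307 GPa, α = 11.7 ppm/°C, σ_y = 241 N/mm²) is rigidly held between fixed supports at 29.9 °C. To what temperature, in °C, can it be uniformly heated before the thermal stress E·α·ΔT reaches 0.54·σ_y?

66.1 °C

σ_y = 241 N/mm² = 241.0 MPa.
E·α·ΔT = 130.1 MPa ⇒ ΔT = 130.1 / (307.0×10³ × 11.7×10⁻⁶) = 36.23 K.
T = 29.9 + 36.23 = 66.13 °C.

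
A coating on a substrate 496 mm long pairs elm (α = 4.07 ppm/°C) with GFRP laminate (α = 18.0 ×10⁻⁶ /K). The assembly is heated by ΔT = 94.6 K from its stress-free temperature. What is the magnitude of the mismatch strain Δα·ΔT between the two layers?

1.32×10⁻³

Δα = |4.07 − 18.0|×10⁻⁶/K = 13.9×10⁻⁶/K.
Mismatch strain = Δα·ΔT = 13.9×10⁻⁶ × 94.6 = 1.32×10⁻³.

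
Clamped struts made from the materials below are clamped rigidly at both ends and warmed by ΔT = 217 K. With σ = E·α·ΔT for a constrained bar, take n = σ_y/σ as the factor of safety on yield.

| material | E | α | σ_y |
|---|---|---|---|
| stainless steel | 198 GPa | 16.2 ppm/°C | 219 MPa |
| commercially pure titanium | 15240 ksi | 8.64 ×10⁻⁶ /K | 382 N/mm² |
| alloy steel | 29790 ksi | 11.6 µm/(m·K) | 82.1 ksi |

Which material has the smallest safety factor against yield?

stainless steel

Per material, after unit conversion:
  stainless steel: E = 198.0, α = 16.2, σ_y = 219.0 → σ = 696 MPa, n = 0.315
  commercially pure titanium: E = 105.1, α = 8.64, σ_y = 382.0 → σ = 197 MPa, n = 1.94
  alloy steel: E = 205.4, α = 11.6, σ_y = 566.1 → σ = 517 MPa, n = 1.09
Smallest n: stainless steel with n = 0.315.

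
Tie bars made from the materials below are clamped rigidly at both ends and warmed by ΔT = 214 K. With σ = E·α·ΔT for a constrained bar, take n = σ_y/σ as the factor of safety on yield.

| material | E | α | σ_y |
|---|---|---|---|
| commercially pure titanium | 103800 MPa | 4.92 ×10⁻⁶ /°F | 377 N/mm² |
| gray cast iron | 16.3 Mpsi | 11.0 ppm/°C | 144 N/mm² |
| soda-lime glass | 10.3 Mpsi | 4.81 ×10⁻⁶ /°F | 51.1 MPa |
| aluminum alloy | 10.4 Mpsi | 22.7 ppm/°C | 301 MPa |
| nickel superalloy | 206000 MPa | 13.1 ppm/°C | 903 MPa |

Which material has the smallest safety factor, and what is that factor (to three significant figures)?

Converting E to GPa, α to ×10⁻⁶/K, σ_y to MPa, then σ and n for each:
  commercially pure titanium: E = 103.8, α = 8.86, σ_y = 377.0 → σ = 197 MPa, n = 1.92
  gray cast iron: E = 112.4, α = 11.0, σ_y = 144.0 → σ = 265 MPa, n = 0.544
  soda-lime glass: E = 71.02, α = 8.66, σ_y = 51.10 → σ = 132 MPa, n = 0.388
  aluminum alloy: E = 71.71, α = 22.7, σ_y = 301.0 → σ = 348 MPa, n = 0.864
  nickel superalloy: E = 206.0, α = 13.1, σ_y = 903.0 → σ = 578 MPa, n = 1.56
The minimum is soda-lime glass at n = 0.388.

soda-lime glass, n = 0.388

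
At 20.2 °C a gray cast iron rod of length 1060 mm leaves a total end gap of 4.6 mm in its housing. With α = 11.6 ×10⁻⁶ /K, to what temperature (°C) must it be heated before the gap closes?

394 °C

α·L₀·ΔT = 4.6 mm ⇒ ΔT = 4.6 / (11.6×10⁻⁶ × 1060.0) = 374.1 K.
T = 20.2 + 374.1 = 394.3 °C.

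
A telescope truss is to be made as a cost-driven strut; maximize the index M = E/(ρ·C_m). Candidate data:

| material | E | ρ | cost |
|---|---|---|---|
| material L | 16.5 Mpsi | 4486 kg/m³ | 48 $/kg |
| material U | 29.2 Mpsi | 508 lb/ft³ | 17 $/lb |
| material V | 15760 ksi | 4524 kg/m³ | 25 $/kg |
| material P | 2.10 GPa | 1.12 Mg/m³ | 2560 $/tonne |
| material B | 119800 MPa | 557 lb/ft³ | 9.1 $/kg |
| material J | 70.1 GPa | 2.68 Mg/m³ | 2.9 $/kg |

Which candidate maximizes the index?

material J

Putting every candidate on a common basis:
  material L: E = 113.8 GPa, ρ = 4486 kg/m³, cost = 48.00 $/kg
  material U: E = 201.3 GPa, ρ = 8137 kg/m³, cost = 37.48 $/kg
  material V: E = 108.7 GPa, ρ = 4524 kg/m³, cost = 25.00 $/kg
  material P: E = 2.100 GPa, ρ = 1120 kg/m³, cost = 2.560 $/kg
  material B: E = 119.8 GPa, ρ = 8922 kg/m³, cost = 9.100 $/kg
  material J: E = 70.10 GPa, ρ = 2680 kg/m³, cost = 2.900 $/kg
  material J: M = 9.02 MN·m per $
  material B: M = 1.48 MN·m per $
  material V: M = 0.961 MN·m per $
  material P: M = 0.732 MN·m per $
  material U: M = 0.660 MN·m per $
  material L: M = 0.528 MN·m per $
Material J has the largest M.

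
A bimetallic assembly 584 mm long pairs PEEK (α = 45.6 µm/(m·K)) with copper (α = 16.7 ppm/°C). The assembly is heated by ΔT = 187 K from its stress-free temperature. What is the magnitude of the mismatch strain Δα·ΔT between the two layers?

5.40×10⁻³

Δα = |45.6 − 16.7|×10⁻⁶/K = 28.9×10⁻⁶/K.
Mismatch strain = Δα·ΔT = 28.9×10⁻⁶ × 187.0 = 5.40×10⁻³.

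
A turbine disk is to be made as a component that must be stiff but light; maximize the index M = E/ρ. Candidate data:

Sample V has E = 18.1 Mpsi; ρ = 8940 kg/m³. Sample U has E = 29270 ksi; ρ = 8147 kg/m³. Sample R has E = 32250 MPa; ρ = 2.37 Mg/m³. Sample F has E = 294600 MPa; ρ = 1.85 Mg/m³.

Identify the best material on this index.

sample F

In SI units:
  sample V: E = 124.8 GPa, ρ = 8940 kg/m³
  sample U: E = 201.8 GPa, ρ = 8147 kg/m³
  sample R: E = 32.25 GPa, ρ = 2370 kg/m³
  sample F: E = 294.6 GPa, ρ = 1850 kg/m³
  sample F: M = 159 MN·m/kg
  sample U: M = 24.8 MN·m/kg
  sample V: M = 14.0 MN·m/kg
  sample R: M = 13.6 MN·m/kg
Sample F ranks first.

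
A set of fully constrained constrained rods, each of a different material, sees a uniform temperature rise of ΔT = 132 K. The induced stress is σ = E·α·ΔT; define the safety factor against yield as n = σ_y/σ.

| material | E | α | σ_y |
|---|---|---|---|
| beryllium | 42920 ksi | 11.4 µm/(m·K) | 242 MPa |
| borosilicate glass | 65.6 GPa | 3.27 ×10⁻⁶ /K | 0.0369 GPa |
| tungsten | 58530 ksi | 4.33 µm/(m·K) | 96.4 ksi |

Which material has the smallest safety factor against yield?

beryllium

Converting E to GPa, α to ×10⁻⁶/K, σ_y to MPa, then σ and n for each:
  beryllium: E = 295.9, α = 11.4, σ_y = 242.0 → σ = 445 MPa, n = 0.543
  borosilicate glass: E = 65.60, α = 3.27, σ_y = 36.90 → σ = 28.3 MPa, n = 1.30
  tungsten: E = 403.6, α = 4.33, σ_y = 664.7 → σ = 231 MPa, n = 2.88
Beryllium has the lowest safety factor, n = 0.543.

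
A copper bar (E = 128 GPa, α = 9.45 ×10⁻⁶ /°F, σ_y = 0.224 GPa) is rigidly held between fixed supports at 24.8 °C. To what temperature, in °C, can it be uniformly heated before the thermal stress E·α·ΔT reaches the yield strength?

α = 9.45×10⁻⁶/°F × 9/5 = 17.0×10⁻⁶/K.
σ_y = 0.224 GPa = 224.0 MPa.
E·α·ΔT = 224.0 MPa ⇒ ΔT = 224.0 / (128.0×10³ × 17.0×10⁻⁶) = 102.9 K.
T = 24.8 + 102.9 = 127.7 °C.

128 °C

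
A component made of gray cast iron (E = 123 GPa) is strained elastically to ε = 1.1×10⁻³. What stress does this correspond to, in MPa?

σ = E·ε = 123000 MPa × 1.1×10⁻³ = 135 MPa.

135 MPa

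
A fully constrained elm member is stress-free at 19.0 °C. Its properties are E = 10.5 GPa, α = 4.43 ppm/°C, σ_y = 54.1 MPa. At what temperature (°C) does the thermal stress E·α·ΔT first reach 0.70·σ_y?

833 °C

E·α·ΔT = 37.87 MPa ⇒ ΔT = 37.87 / (10.50×10³ × 4.43×10⁻⁶) = 814.1 K.
T = 19.0 + 814.1 = 833.1 °C.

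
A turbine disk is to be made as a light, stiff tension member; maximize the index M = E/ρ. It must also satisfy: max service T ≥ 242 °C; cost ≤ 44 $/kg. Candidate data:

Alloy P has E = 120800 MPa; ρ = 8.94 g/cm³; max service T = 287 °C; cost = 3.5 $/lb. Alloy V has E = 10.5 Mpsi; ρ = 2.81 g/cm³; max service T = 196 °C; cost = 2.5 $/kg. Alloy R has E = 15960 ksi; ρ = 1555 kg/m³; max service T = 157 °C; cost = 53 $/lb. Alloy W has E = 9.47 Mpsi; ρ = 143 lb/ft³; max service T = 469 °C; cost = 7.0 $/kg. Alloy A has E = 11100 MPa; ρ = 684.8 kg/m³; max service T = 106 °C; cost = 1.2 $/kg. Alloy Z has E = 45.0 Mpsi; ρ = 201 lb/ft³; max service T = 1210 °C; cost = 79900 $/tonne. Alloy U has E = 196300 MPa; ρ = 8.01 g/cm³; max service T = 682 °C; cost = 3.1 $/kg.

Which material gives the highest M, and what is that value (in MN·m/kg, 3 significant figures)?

Screen on constraints: max service T ≥ 242 °C; cost ≤ 44 $/kg. Survivors: alloy P, alloy W, alloy U.
Putting every candidate on a common basis:
  alloy P: E = 120.8 GPa, ρ = 8940 kg/m³
  alloy W: E = 65.29 GPa, ρ = 2291 kg/m³
  alloy U: E = 196.3 GPa, ρ = 8010 kg/m³
  alloy W: M = 28.5 MN·m/kg
  alloy U: M = 24.5 MN·m/kg
  alloy P: M = 13.5 MN·m/kg
Highest index: alloy W.

alloy W, M = 28.5 MN·m/kg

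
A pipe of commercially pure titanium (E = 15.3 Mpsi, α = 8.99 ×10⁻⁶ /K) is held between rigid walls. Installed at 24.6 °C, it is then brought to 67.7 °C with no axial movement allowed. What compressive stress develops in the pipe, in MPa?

E = 15.3 Mpsi = 105.5 GPa.
ΔT = 43.10 K. Constrained thermal stress σ = E·α·ΔT = 105.5×10³ MPa × 8.99×10⁻⁶ × 43.10 = 40.9 MPa (compressive).

40.9 MPa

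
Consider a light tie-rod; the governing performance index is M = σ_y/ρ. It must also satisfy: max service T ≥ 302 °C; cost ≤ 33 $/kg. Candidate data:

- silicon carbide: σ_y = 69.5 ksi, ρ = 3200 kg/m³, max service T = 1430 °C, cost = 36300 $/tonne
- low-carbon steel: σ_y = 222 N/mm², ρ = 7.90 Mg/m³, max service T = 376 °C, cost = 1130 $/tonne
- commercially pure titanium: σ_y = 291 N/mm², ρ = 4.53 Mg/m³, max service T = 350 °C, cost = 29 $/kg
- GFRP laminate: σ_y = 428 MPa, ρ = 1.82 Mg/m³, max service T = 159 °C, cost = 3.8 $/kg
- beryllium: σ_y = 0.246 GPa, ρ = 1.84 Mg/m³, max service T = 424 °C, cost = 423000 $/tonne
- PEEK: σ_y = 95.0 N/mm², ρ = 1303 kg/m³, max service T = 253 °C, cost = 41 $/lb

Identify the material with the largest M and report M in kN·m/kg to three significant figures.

commercially pure titanium, M = 64.2 kN·m/kg

Screen on constraints: max service T ≥ 302 °C; cost ≤ 33 $/kg. Survivors: low-carbon steel, commercially pure titanium.
Putting every candidate on a common basis:
  low-carbon steel: σ_y = 222.0 MPa, ρ = 7900 kg/m³
  commercially pure titanium: σ_y = 291.0 MPa, ρ = 4530 kg/m³
  commercially pure titanium: M = 64.2 kN·m/kg
  low-carbon steel: M = 28.1 kN·m/kg
Highest index: commercially pure titanium.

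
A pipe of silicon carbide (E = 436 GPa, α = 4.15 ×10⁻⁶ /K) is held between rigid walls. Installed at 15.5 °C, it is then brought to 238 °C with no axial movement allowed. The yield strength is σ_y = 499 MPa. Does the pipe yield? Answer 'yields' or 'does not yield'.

ΔT = 222.5 K. Constrained thermal stress σ = E·α·ΔT = 436.0×10³ MPa × 4.15×10⁻⁶ × 222.5 = 403 MPa (compressive).
Compare to σ_y = 499 MPa: σ < σ_y, so it does not yield.

does not yield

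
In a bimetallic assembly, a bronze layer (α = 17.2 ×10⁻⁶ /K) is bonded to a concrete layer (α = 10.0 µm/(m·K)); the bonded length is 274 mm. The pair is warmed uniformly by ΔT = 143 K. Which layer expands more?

α(bronze) = 17.2×10⁻⁶/K vs α(concrete) = 10.0×10⁻⁶/K.
Higher α expands more for the same ΔT: bronze.

bronze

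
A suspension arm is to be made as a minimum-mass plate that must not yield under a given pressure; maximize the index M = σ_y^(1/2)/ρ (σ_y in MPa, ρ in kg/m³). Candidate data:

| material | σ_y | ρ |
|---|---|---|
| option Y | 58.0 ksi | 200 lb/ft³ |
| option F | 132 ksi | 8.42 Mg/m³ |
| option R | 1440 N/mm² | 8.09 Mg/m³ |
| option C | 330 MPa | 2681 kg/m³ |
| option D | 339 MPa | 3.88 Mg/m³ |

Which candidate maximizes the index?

Normalizing units and computing the index:
  option Y: σ_y = 399.9 MPa, ρ = 3204 kg/m³
  option F: σ_y = 910.1 MPa, ρ = 8420 kg/m³
  option R: σ_y = 1440 MPa, ρ = 8090 kg/m³
  option C: σ_y = 330.0 MPa, ρ = 2681 kg/m³
  option D: σ_y = 339.0 MPa, ρ = 3880 kg/m³
  option C: M = 6.78×10⁻³
  option Y: M = 6.24×10⁻³
  option D: M = 4.75×10⁻³
  option R: M = 4.69×10⁻³
  option F: M = 3.58×10⁻³
Highest index: option C.

option C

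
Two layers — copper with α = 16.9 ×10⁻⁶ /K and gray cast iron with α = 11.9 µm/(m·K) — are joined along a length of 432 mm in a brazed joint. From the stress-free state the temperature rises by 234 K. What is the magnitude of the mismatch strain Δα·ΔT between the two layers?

Δα = |16.9 − 11.9|×10⁻⁶/K = 5.00×10⁻⁶/K.
Mismatch strain = Δα·ΔT = 5.00×10⁻⁶ × 234.0 = 1.17×10⁻³.

1.17×10⁻³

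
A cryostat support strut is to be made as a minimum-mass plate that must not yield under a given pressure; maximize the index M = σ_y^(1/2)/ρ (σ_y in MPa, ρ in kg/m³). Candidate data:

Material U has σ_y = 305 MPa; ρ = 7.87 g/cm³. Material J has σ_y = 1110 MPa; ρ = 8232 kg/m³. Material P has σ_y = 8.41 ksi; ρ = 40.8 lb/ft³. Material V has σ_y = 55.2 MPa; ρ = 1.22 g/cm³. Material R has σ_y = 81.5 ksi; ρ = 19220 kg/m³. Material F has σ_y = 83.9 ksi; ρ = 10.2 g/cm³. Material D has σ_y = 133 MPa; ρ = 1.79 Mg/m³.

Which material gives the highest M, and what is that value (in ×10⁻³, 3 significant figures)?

material P, M = 11.7×10⁻³

Convert each candidate to consistent units, then evaluate M:
  material U: σ_y = 305.0 MPa, ρ = 7870 kg/m³
  material J: σ_y = 1110 MPa, ρ = 8232 kg/m³
  material P: σ_y = 57.98 MPa, ρ = 653.6 kg/m³
  material V: σ_y = 55.20 MPa, ρ = 1220 kg/m³
  material R: σ_y = 561.9 MPa, ρ = 19220 kg/m³
  material F: σ_y = 578.5 MPa, ρ = 10200 kg/m³
  material D: σ_y = 133.0 MPa, ρ = 1790 kg/m³
  material P: M = 11.7×10⁻³
  material D: M = 6.44×10⁻³
  material V: M = 6.09×10⁻³
  material J: M = 4.05×10⁻³
  material F: M = 2.36×10⁻³
  material U: M = 2.22×10⁻³
  material R: M = 1.23×10⁻³
The maximum is for material P.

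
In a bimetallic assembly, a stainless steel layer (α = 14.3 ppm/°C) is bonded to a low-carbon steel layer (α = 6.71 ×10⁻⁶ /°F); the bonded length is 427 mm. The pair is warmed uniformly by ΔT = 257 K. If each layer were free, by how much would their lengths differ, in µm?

244 µm

low-carbon steel: α = 6.71×10⁻⁶/°F × 9/5 = 12.1×10⁻⁶/K.
Δα = |14.3 − 12.1|×10⁻⁶/K = 2.22×10⁻⁶/K.
ΔL_mismatch = Δα·L·ΔT = 2.22×10⁻⁶ × 427.0 mm × 257.0 K = 244 µm.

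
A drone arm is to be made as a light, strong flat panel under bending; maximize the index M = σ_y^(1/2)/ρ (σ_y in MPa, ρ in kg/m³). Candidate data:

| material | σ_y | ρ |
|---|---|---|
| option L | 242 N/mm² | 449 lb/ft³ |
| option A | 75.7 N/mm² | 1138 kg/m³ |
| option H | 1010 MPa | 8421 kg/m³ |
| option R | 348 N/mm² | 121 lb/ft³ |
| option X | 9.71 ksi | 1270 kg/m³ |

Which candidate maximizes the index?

option R

Normalizing units and computing the index:
  option L: σ_y = 242.0 MPa, ρ = 7192 kg/m³
  option A: σ_y = 75.70 MPa, ρ = 1138 kg/m³
  option H: σ_y = 1010 MPa, ρ = 8421 kg/m³
  option R: σ_y = 348.0 MPa, ρ = 1938 kg/m³
  option X: σ_y = 66.95 MPa, ρ = 1270 kg/m³
  option R: M = 9.62×10⁻³
  option A: M = 7.65×10⁻³
  option X: M = 6.44×10⁻³
  option H: M = 3.77×10⁻³
  option L: M = 2.16×10⁻³
The maximum is for option R.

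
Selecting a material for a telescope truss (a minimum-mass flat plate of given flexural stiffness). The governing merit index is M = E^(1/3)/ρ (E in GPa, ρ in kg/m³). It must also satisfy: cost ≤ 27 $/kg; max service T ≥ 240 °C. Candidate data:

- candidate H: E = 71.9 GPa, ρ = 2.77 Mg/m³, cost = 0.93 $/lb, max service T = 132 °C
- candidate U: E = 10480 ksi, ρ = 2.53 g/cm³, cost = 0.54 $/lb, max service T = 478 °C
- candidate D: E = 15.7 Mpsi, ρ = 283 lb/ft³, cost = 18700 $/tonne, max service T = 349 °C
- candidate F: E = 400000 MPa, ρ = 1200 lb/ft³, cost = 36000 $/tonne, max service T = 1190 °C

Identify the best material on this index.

Screen on constraints: cost ≤ 27 $/kg; max service T ≥ 240 °C. Survivors: candidate U, candidate D.
In SI units:
  candidate U: E = 72.26 GPa, ρ = 2530 kg/m³
  candidate D: E = 108.2 GPa, ρ = 4533 kg/m³
  candidate U: M = 1.65×10⁻³
  candidate D: M = 1.05×10⁻³
Candidate U ranks first.

candidate U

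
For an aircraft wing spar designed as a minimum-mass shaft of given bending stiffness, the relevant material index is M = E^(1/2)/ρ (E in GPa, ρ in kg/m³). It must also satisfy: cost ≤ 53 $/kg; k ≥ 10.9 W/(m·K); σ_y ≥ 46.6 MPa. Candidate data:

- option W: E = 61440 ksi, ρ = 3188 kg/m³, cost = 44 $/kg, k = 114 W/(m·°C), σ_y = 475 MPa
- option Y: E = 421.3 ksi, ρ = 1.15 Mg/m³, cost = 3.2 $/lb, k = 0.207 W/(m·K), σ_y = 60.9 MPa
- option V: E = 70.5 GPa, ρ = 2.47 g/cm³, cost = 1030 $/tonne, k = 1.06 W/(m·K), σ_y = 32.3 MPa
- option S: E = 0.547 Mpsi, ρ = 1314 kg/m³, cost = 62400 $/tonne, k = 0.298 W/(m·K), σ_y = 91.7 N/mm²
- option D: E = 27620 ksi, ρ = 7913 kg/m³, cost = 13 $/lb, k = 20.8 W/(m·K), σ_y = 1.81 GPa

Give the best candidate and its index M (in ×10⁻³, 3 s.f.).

option W, M = 6.46×10⁻³

Screen on constraints: cost ≤ 53 $/kg; k ≥ 10.9 W/(m·K); σ_y ≥ 46.6 MPa. Survivors: option W, option D.
In SI units:
  option W: E = 423.6 GPa, ρ = 3188 kg/m³
  option D: E = 190.4 GPa, ρ = 7913 kg/m³
  option W: M = 6.46×10⁻³
  option D: M = 1.74×10⁻³
Highest index: option W.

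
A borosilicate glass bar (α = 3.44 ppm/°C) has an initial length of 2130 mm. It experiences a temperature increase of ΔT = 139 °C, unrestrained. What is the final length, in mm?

ΔL = α·L₀·ΔT = 3.44×10⁻⁶ × 2130 mm × 139.0 K = 1.02 mm.
L = L₀ + ΔL = 2130 + 1.02 = 2131.0 mm.

2131.0 mm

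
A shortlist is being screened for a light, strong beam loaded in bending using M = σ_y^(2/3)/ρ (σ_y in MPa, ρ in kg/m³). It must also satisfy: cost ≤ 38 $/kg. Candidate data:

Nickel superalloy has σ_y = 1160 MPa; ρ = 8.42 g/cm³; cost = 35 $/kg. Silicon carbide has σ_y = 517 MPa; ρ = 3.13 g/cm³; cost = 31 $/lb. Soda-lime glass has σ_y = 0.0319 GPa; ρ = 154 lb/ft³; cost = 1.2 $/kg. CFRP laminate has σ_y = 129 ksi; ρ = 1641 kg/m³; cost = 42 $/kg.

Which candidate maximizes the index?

nickel superalloy

Screen on constraints: cost ≤ 38 $/kg. Survivors: nickel superalloy, soda-lime glass.
After converting to SI:
  nickel superalloy: σ_y = 1160 MPa, ρ = 8420 kg/m³
  soda-lime glass: σ_y = 31.90 MPa, ρ = 2467 kg/m³
  nickel superalloy: M = 13.1×10⁻³
  soda-lime glass: M = 4.08×10⁻³
Highest index: nickel superalloy.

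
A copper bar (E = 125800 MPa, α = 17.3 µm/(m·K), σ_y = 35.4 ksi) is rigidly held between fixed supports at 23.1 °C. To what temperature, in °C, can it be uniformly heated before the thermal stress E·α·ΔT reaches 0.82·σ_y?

115 °C

E = 125800 MPa = 125.8 GPa.
σ_y = 35.4 ksi = 244.1 MPa.
E·α·ΔT = 200.1 MPa ⇒ ΔT = 200.1 / (125.8×10³ × 17.3×10⁻⁶) = 91.96 K.
T = 23.1 + 91.96 = 115.1 °C.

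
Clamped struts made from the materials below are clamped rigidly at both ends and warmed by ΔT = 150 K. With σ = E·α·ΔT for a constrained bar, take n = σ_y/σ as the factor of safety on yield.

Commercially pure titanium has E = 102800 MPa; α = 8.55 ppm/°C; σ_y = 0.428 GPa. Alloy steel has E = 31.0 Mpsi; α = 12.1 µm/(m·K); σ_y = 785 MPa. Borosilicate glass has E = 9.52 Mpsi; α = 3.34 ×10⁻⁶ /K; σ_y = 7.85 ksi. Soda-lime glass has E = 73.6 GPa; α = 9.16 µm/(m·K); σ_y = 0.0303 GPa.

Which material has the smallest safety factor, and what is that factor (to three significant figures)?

Per material, after unit conversion:
  commercially pure titanium: E = 102.8, α = 8.55, σ_y = 428.0 → σ = 132 MPa, n = 3.25
  alloy steel: E = 213.7, α = 12.1, σ_y = 785.0 → σ = 388 MPa, n = 2.02
  borosilicate glass: E = 65.64, α = 3.34, σ_y = 54.12 → σ = 32.9 MPa, n = 1.65
  soda-lime glass: E = 73.60, α = 9.16, σ_y = 30.30 → σ = 101 MPa, n = 0.300
Smallest n: soda-lime glass with n = 0.300.

soda-lime glass, n = 0.300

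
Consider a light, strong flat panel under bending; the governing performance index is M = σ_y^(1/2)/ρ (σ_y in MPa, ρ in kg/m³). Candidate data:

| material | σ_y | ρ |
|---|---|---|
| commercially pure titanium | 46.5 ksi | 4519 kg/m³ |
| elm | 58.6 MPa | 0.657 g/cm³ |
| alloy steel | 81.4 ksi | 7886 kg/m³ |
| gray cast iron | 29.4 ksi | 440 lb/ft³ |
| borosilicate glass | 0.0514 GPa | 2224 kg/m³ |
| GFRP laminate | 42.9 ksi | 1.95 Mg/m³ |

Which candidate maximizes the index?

In SI units:
  commercially pure titanium: σ_y = 320.6 MPa, ρ = 4519 kg/m³
  elm: σ_y = 58.60 MPa, ρ = 657.0 kg/m³
  alloy steel: σ_y = 561.2 MPa, ρ = 7886 kg/m³
  gray cast iron: σ_y = 202.7 MPa, ρ = 7048 kg/m³
  borosilicate glass: σ_y = 51.40 MPa, ρ = 2224 kg/m³
  GFRP laminate: σ_y = 295.8 MPa, ρ = 1950 kg/m³
  elm: M = 11.7×10⁻³
  GFRP laminate: M = 8.82×10⁻³
  commercially pure titanium: M = 3.96×10⁻³
  borosilicate glass: M = 3.22×10⁻³
  alloy steel: M = 3.00×10⁻³
  gray cast iron: M = 2.02×10⁻³
Elm has the largest M.

elm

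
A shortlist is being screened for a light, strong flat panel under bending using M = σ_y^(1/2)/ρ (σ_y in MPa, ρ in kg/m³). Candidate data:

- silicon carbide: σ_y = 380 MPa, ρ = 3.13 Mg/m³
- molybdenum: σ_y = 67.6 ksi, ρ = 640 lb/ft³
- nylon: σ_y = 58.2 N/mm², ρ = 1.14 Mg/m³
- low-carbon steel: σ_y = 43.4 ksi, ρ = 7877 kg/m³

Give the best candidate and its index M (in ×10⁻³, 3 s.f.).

nylon, M = 6.69×10⁻³

Putting every candidate on a common basis:
  silicon carbide: σ_y = 380.0 MPa, ρ = 3130 kg/m³
  molybdenum: σ_y = 466.1 MPa, ρ = 10250 kg/m³
  nylon: σ_y = 58.20 MPa, ρ = 1140 kg/m³
  low-carbon steel: σ_y = 299.2 MPa, ρ = 7877 kg/m³
  nylon: M = 6.69×10⁻³
  silicon carbide: M = 6.23×10⁻³
  low-carbon steel: M = 2.20×10⁻³
  molybdenum: M = 2.11×10⁻³
Highest index: nylon.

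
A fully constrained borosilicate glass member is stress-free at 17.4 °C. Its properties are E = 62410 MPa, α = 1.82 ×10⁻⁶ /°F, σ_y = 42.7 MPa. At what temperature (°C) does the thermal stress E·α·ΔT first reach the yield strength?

E = 62410 MPa = 62.41 GPa.
α = 1.82×10⁻⁶/°F × 9/5 = 3.28×10⁻⁶/K.
E·α·ΔT = 42.70 MPa ⇒ ΔT = 42.70 / (62.41×10³ × 3.28×10⁻⁶) = 208.8 K.
T = 17.4 + 208.8 = 226.2 °C.

226 °C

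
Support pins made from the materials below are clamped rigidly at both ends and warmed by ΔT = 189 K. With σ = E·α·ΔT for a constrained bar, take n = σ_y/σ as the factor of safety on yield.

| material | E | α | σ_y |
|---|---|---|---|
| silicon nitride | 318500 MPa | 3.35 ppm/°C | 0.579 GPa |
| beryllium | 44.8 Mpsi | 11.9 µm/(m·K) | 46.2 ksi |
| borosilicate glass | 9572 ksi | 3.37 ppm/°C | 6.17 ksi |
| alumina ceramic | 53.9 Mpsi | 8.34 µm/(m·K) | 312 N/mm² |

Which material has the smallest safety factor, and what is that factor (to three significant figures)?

beryllium, n = 0.459

In consistent units (E in GPa, α in ×10⁻⁶/K, σ_y in MPa):
  silicon nitride: E = 318.5, α = 3.35, σ_y = 579.0 → σ = 202 MPa, n = 2.87
  beryllium: E = 308.9, α = 11.9, σ_y = 318.5 → σ = 695 MPa, n = 0.459
  borosilicate glass: E = 66.00, α = 3.37, σ_y = 42.54 → σ = 42.0 MPa, n = 1.01
  alumina ceramic: E = 371.6, α = 8.34, σ_y = 312.0 → σ = 586 MPa, n = 0.533
Smallest n: beryllium with n = 0.459.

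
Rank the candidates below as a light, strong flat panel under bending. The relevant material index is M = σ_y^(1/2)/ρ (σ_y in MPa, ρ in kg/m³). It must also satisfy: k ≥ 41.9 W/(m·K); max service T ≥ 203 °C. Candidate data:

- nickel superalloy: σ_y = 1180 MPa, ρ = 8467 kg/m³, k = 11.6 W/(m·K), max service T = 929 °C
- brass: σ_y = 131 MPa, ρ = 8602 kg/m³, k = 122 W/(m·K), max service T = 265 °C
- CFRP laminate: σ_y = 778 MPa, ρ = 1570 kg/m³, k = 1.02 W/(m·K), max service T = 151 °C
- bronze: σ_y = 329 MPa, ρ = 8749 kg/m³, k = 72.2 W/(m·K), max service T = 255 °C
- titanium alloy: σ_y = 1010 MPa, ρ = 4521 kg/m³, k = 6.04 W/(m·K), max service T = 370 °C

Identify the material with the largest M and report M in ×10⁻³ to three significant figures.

Screen on constraints: k ≥ 41.9 W/(m·K); max service T ≥ 203 °C. Survivors: brass, bronze.
Evaluate M for each candidate:
  bronze: M = 2.07×10⁻³
  brass: M = 1.33×10⁻³
Bronze has the largest M.

bronze, M = 2.07×10⁻³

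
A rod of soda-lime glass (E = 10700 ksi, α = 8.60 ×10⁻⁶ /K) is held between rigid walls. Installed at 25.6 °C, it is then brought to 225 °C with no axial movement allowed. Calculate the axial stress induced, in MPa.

127 MPa

E = 10700 ksi = 73.77 GPa.
ΔT = 199.4 K. Constrained thermal stress σ = E·α·ΔT = 73.77×10³ MPa × 8.60×10⁻⁶ × 199.4 = 127 MPa (compressive).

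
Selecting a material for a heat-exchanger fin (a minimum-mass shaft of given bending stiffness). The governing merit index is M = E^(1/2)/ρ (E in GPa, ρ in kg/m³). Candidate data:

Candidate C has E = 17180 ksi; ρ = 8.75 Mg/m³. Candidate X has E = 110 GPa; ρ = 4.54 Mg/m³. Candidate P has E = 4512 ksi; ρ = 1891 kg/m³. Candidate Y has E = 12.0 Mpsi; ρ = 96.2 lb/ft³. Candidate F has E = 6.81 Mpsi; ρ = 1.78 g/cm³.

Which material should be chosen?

Putting every candidate on a common basis:
  candidate C: E = 118.5 GPa, ρ = 8750 kg/m³
  candidate X: E = 110.0 GPa, ρ = 4540 kg/m³
  candidate P: E = 31.11 GPa, ρ = 1891 kg/m³
  candidate Y: E = 82.74 GPa, ρ = 1541 kg/m³
  candidate F: E = 46.95 GPa, ρ = 1780 kg/m³
  candidate Y: M = 5.90×10⁻³
  candidate F: M = 3.85×10⁻³
  candidate P: M = 2.95×10⁻³
  candidate X: M = 2.31×10⁻³
  candidate C: M = 1.24×10⁻³
Candidate Y has the largest M.

candidate Y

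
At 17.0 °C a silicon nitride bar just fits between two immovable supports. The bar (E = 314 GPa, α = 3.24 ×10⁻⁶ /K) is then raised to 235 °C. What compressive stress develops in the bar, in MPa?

222 MPa

ΔT = 218.0 K. Constrained thermal stress σ = E·α·ΔT = 314.0×10³ MPa × 3.24×10⁻⁶ × 218.0 = 222 MPa (compressive).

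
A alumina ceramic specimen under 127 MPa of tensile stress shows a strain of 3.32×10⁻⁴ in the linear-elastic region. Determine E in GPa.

383 GPa

E = σ/ε = 127 MPa / 3.32×10⁻⁴ = 382500 MPa = 383 GPa.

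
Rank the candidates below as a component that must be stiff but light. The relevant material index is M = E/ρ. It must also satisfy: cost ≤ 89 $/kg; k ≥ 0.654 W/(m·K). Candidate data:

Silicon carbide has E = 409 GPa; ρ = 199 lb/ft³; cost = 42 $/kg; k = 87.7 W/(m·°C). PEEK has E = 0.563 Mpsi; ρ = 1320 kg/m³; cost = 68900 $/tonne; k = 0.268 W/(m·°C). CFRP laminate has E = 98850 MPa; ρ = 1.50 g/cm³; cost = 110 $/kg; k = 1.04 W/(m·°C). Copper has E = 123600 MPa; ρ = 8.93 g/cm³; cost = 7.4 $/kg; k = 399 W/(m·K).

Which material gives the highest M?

Screen on constraints: cost ≤ 89 $/kg; k ≥ 0.654 W/(m·K). Survivors: silicon carbide, copper.
Convert each candidate to consistent units, then evaluate M:
  silicon carbide: E = 409.0 GPa, ρ = 3188 kg/m³
  copper: E = 123.6 GPa, ρ = 8930 kg/m³
  silicon carbide: M = 128 MN·m/kg
  copper: M = 13.8 MN·m/kg
Silicon carbide ranks first.

silicon carbide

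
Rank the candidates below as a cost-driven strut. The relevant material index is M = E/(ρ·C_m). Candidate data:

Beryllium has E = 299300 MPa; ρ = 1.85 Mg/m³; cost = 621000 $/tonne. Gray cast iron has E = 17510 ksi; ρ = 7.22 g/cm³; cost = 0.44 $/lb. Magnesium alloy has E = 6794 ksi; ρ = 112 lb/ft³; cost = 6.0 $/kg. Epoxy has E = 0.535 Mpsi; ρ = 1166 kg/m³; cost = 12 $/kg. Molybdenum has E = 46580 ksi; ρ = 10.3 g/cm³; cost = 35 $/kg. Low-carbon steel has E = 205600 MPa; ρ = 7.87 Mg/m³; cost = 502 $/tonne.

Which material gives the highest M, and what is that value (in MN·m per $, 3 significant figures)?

In SI units:
  beryllium: E = 299.3 GPa, ρ = 1850 kg/m³, cost = 621.0 $/kg
  gray cast iron: E = 120.7 GPa, ρ = 7220 kg/m³, cost = 0.9700 $/kg
  magnesium alloy: E = 46.84 GPa, ρ = 1794 kg/m³, cost = 6.000 $/kg
  epoxy: E = 3.689 GPa, ρ = 1166 kg/m³, cost = 12.00 $/kg
  molybdenum: E = 321.2 GPa, ρ = 10300 kg/m³, cost = 35.00 $/kg
  low-carbon steel: E = 205.6 GPa, ρ = 7870 kg/m³, cost = 0.5020 $/kg
  low-carbon steel: M = 52.0 MN·m per $
  gray cast iron: M = 17.2 MN·m per $
  magnesium alloy: M = 4.35 MN·m per $
  molybdenum: M = 0.891 MN·m per $
  epoxy: M = 0.264 MN·m per $
  beryllium: M = 0.261 MN·m per $
Low-carbon steel has the largest M.

low-carbon steel, M = 52.0 MN·m per $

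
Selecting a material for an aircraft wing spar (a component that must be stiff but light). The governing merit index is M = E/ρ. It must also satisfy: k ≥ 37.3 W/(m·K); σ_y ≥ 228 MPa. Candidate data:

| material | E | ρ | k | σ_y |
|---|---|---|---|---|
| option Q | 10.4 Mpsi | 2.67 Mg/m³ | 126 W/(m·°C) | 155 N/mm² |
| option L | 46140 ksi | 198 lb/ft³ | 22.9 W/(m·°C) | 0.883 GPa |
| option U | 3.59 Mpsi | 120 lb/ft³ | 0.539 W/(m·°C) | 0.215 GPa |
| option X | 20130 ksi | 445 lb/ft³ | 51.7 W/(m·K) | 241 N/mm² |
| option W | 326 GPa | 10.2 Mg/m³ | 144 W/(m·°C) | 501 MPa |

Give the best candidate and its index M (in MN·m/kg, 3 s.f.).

option W, M = 32.0 MN·m/kg

Screen on constraints: k ≥ 37.3 W/(m·K); σ_y ≥ 228 MPa. Survivors: option X, option W.
Putting every candidate on a common basis:
  option X: E = 138.8 GPa, ρ = 7128 kg/m³
  option W: E = 326.0 GPa, ρ = 10200 kg/m³
  option W: M = 32.0 MN·m/kg
  option X: M = 19.5 MN·m/kg
The maximum is for option W.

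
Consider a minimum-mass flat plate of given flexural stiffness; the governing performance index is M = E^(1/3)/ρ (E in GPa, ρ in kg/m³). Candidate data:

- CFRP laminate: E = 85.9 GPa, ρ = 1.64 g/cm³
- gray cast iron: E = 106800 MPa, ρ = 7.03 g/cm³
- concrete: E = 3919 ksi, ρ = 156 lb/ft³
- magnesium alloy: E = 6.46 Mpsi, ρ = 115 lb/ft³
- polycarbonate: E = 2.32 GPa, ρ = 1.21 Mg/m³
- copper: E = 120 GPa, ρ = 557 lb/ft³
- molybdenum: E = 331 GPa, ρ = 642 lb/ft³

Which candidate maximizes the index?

CFRP laminate

In SI units:
  CFRP laminate: E = 85.90 GPa, ρ = 1640 kg/m³
  gray cast iron: E = 106.8 GPa, ρ = 7030 kg/m³
  concrete: E = 27.02 GPa, ρ = 2499 kg/m³
  magnesium alloy: E = 44.54 GPa, ρ = 1842 kg/m³
  polycarbonate: E = 2.320 GPa, ρ = 1210 kg/m³
  copper: E = 120.0 GPa, ρ = 8922 kg/m³
  molybdenum: E = 331.0 GPa, ρ = 10280 kg/m³
  CFRP laminate: M = 2.69×10⁻³
  magnesium alloy: M = 1.92×10⁻³
  concrete: M = 1.20×10⁻³
  polycarbonate: M = 1.09×10⁻³
  gray cast iron: M = 0.675×10⁻³
  molybdenum: M = 0.673×10⁻³
  copper: M = 0.553×10⁻³
The maximum is for CFRP laminate.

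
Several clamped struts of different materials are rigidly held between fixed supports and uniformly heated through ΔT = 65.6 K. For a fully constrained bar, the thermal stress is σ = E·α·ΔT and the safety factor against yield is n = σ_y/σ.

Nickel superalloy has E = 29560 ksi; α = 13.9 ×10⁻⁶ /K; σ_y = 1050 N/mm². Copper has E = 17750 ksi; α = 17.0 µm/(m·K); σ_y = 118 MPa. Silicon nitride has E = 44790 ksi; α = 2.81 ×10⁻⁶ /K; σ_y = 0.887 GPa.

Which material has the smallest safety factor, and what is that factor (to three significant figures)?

copper, n = 0.865

In consistent units (E in GPa, α in ×10⁻⁶/K, σ_y in MPa):
  nickel superalloy: E = 203.8, α = 13.9, σ_y = 1050 → σ = 186 MPa, n = 5.65
  copper: E = 122.4, α = 17.0, σ_y = 118.0 → σ = 136 MPa, n = 0.865
  silicon nitride: E = 308.8, α = 2.81, σ_y = 887.0 → σ = 56.9 MPa, n = 15.6
Copper has the lowest safety factor, n = 0.865.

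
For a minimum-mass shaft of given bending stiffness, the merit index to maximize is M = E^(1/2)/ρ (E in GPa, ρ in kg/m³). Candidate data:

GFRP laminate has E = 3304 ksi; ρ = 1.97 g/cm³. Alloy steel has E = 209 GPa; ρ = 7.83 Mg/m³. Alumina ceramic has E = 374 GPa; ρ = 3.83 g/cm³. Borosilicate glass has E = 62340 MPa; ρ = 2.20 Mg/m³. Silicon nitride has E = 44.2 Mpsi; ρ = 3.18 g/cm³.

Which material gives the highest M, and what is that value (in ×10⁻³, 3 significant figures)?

Putting every candidate on a common basis:
  GFRP laminate: E = 22.78 GPa, ρ = 1970 kg/m³
  alloy steel: E = 209.0 GPa, ρ = 7830 kg/m³
  alumina ceramic: E = 374.0 GPa, ρ = 3830 kg/m³
  borosilicate glass: E = 62.34 GPa, ρ = 2200 kg/m³
  silicon nitride: E = 304.7 GPa, ρ = 3180 kg/m³
  silicon nitride: M = 5.49×10⁻³
  alumina ceramic: M = 5.05×10⁻³
  borosilicate glass: M = 3.59×10⁻³
  GFRP laminate: M = 2.42×10⁻³
  alloy steel: M = 1.85×10⁻³
Silicon nitride has the largest M.

silicon nitride, M = 5.49×10⁻³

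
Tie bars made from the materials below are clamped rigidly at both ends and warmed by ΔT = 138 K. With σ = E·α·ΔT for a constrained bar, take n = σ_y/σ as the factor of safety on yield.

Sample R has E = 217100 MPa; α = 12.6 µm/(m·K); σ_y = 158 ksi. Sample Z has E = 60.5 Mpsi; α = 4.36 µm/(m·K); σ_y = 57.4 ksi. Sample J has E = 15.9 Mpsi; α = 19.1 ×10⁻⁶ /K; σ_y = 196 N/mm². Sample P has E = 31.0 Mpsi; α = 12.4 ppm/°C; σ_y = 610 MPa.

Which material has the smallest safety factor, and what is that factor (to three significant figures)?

sample J, n = 0.678

Converting E to GPa, α to ×10⁻⁶/K, σ_y to MPa, then σ and n for each:
  sample R: E = 217.1, α = 12.6, σ_y = 1089 → σ = 377 MPa, n = 2.89
  sample Z: E = 417.1, α = 4.36, σ_y = 395.8 → σ = 251 MPa, n = 1.58
  sample J: E = 109.6, α = 19.1, σ_y = 196.0 → σ = 289 MPa, n = 0.678
  sample P: E = 213.7, α = 12.4, σ_y = 610.0 → σ = 366 MPa, n = 1.67
Sample J has the lowest safety factor, n = 0.678.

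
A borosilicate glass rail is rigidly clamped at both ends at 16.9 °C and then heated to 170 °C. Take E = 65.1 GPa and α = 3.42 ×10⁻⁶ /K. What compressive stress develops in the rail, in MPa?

ΔT = 153.1 K. Constrained thermal stress σ = E·α·ΔT = 65.10×10³ MPa × 3.42×10⁻⁶ × 153.1 = 34.1 MPa (compressive).

34.1 MPa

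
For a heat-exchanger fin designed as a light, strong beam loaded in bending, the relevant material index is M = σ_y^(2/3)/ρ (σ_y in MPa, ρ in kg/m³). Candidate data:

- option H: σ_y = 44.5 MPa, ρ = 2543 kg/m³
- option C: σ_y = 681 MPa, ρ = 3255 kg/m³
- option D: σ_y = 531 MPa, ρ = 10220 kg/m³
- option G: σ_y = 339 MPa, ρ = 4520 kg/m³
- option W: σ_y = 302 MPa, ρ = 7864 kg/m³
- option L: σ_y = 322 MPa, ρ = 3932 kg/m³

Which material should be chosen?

option C

Per-candidate index values:
  option C: M = 23.8×10⁻³
  option L: M = 11.9×10⁻³
  option G: M = 10.8×10⁻³
  option D: M = 6.42×10⁻³
  option W: M = 5.72×10⁻³
  option H: M = 4.94×10⁻³
Option C ranks first.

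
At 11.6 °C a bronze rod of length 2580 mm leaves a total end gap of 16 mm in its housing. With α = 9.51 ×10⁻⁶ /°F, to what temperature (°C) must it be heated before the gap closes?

374 °C

α = 9.51×10⁻⁶/°F × 9/5 = 17.1×10⁻⁶/K.
α·L₀·ΔT = 16.0 mm ⇒ ΔT = 16.0 / (17.1×10⁻⁶ × 2580.0) = 362.3 K.
T = 11.6 + 362.3 = 373.9 °C.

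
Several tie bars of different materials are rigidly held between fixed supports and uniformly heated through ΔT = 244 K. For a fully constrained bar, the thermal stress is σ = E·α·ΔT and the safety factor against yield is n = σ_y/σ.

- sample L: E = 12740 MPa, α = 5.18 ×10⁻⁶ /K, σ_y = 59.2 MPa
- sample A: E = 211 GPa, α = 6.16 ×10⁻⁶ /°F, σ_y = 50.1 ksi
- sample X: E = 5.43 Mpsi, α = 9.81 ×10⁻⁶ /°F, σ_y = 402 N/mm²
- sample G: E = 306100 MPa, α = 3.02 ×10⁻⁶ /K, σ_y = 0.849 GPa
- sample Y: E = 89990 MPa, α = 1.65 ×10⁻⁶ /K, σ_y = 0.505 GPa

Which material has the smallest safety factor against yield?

In consistent units (E in GPa, α in ×10⁻⁶/K, σ_y in MPa):
  sample L: E = 12.74, α = 5.18, σ_y = 59.20 → σ = 16.1 MPa, n = 3.68
  sample A: E = 211.0, α = 11.1, σ_y = 345.4 → σ = 571 MPa, n = 0.605
  sample X: E = 37.44, α = 17.7, σ_y = 402.0 → σ = 161 MPa, n = 2.49
  sample G: E = 306.1, α = 3.02, σ_y = 849.0 → σ = 226 MPa, n = 3.76
  sample Y: E = 89.99, α = 1.65, σ_y = 505.0 → σ = 36.2 MPa, n = 13.9
Smallest n: sample A with n = 0.605.

sample A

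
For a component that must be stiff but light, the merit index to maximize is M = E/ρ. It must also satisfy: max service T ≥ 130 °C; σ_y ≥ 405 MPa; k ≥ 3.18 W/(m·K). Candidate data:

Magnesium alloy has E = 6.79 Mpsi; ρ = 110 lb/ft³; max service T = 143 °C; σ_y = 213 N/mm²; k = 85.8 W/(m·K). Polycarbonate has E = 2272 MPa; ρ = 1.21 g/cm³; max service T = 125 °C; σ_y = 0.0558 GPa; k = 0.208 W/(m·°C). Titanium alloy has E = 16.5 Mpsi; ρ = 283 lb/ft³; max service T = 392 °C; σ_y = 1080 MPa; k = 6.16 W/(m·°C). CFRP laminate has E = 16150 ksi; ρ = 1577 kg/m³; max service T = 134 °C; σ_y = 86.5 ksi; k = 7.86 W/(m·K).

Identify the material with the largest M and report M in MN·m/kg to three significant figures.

CFRP laminate, M = 70.6 MN·m/kg

Screen on constraints: max service T ≥ 130 °C; σ_y ≥ 405 MPa; k ≥ 3.18 W/(m·K). Survivors: titanium alloy, CFRP laminate.
In SI units:
  titanium alloy: E = 113.8 GPa, ρ = 4533 kg/m³
  CFRP laminate: E = 111.4 GPa, ρ = 1577 kg/m³
  CFRP laminate: M = 70.6 MN·m/kg
  titanium alloy: M = 25.1 MN·m/kg
CFRP laminate ranks first.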